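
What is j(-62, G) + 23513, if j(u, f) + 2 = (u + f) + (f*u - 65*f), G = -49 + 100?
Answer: 17023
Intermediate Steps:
G = 51
j(u, f) = -2 + u - 64*f + f*u (j(u, f) = -2 + ((u + f) + (f*u - 65*f)) = -2 + ((f + u) + (-65*f + f*u)) = -2 + (u - 64*f + f*u) = -2 + u - 64*f + f*u)
j(-62, G) + 23513 = (-2 - 62 - 64*51 + 51*(-62)) + 23513 = (-2 - 62 - 3264 - 3162) + 23513 = -6490 + 23513 = 17023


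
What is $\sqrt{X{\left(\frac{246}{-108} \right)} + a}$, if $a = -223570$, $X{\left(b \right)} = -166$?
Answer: $2 i \sqrt{55934} \approx 473.01 i$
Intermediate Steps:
$\sqrt{X{\left(\frac{246}{-108} \right)} + a} = \sqrt{-166 - 223570} = \sqrt{-223736} = 2 i \sqrt{55934}$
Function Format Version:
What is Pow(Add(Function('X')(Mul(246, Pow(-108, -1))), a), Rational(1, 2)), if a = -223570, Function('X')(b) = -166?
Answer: Mul(2, I, Pow(55934, Rational(1, 2))) ≈ Mul(473.01, I)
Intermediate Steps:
Pow(Add(Function('X')(Mul(246, Pow(-108, -1))), a), Rational(1, 2)) = Pow(Add(-166, -223570), Rational(1, 2)) = Pow(-223736, Rational(1, 2)) = Mul(2, I, Pow(55934, Rational(1, 2)))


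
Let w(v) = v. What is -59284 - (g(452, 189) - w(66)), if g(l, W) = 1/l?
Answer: -26766537/452 ≈ -59218.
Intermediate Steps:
-59284 - (g(452, 189) - w(66)) = -59284 - (1/452 - 1*66) = -59284 - (1/452 - 66) = -59284 - 1*(-29831/452) = -59284 + 29831/452 = -26766537/452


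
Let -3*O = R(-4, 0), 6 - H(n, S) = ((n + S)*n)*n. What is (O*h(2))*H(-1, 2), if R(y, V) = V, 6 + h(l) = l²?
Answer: 0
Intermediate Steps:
H(n, S) = 6 - n²*(S + n) (H(n, S) = 6 - (n + S)*n*n = 6 - (S + n)*n*n = 6 - n*(S + n)*n = 6 - n²*(S + n))
h(l) = -6 + l²
O = 0 (O = -⅓*0 = 0)
(O*h(2))*H(-1, 2) = (0*(-6 + 2²))*(6 - 1*(-1)³ - 1*2*(-1)²) = (0*(-6 + 4))*(6 - 1*(-1) - 1*2*1) = (0*(-2))*(6 + 1 - 2) = 0*5 = 0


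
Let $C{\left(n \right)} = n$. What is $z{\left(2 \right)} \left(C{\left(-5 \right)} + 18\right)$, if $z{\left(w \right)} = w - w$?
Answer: $0$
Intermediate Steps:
$z{\left(w \right)} = 0$
$z{\left(2 \right)} \left(C{\left(-5 \right)} + 18\right) = 0 \left(-5 + 18\right) = 0 \cdot 13 = 0$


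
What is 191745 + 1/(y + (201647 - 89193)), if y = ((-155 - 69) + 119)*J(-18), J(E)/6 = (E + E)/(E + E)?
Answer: 21441692881/111824 ≈ 1.9175e+5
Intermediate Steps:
J(E) = 6 (J(E) = 6*((E + E)/(E + E)) = 6*((2*E)/((2*E))) = 6*((2*E)*(1/(2*E))) = 6*1 = 6)
y = -630 (y = ((-155 - 69) + 119)*6 = (-224 + 119)*6 = -105*6 = -630)
191745 + 1/(y + (201647 - 89193)) = 191745 + 1/(-630 + (201647 - 89193)) = 191745 + 1/(-630 + 112454) = 191745 + 1/111824 = 21441692881/111824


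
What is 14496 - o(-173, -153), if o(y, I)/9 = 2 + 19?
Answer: 14307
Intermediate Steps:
o(y, I) = 189 (o(y, I) = 9*(2 + 19) = 9*21 = 189)
14496 - o(-173, -153) = 14496 - 1*189 = 14496 - 189 = 14307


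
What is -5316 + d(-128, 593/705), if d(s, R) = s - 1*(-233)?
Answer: -5211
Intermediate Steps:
d(s, R) = 233 + s (d(s, R) = s + 233 = 233 + s)
-5316 + d(-128, 593/705) = -5316 + (233 - 128) = -5316 + 105 = -5211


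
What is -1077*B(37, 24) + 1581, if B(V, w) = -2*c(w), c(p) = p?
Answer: 53277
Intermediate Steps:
B(V, w) = -2*w
-1077*B(37, 24) + 1581 = -(-2154)*24 + 1581 = -1077*(-48) + 1581 = 51696 + 1581 = 53277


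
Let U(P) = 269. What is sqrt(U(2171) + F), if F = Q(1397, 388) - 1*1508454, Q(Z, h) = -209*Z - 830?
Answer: 2*I*sqrt(450247) ≈ 1342.0*I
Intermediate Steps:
Q(Z, h) = -830 - 209*Z
F = -1801257 (F = (-830 - 209*1397) - 1*1508454 = (-830 - 291973) - 1508454 = -292803 - 1508454 = -1801257)
sqrt(U(2171) + F) = sqrt(269 - 1801257) = sqrt(-1800988) = 2*I*sqrt(450247)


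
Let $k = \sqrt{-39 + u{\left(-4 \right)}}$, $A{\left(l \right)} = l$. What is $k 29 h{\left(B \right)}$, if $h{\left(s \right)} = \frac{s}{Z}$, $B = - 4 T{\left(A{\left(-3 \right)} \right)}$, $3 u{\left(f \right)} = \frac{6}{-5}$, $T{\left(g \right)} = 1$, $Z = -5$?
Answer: $\frac{116 i \sqrt{985}}{25} \approx 145.63 i$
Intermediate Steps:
$u{\left(f \right)} = - \frac{2}{5}$ ($u{\left(f \right)} = \frac{6 \frac{1}{-5}}{3} = \frac{6 \left(- \frac{1}{5}\right)}{3} = \frac{1}{3} \left(- \frac{6}{5}\right) = - \frac{2}{5}$)
$B = -4$ ($B = \left(-4\right) 1 = -4$)
$h{\left(s \right)} = - \frac{s}{5}$ ($h{\left(s \right)} = \frac{s}{-5} = s \left(- \frac{1}{5}\right) = - \frac{s}{5}$)
$k = \frac{i \sqrt{985}}{5}$ ($k = \sqrt{-39 - \frac{2}{5}} = \sqrt{- \frac{197}{5}} = \frac{i \sqrt{985}}{5} \approx 6.2769 i$)
$k 29 h{\left(B \right)} = \frac{i \sqrt{985}}{5} \cdot 29 \left(\left(- \frac{1}{5}\right) \left(-4\right)\right) = \frac{29 i \sqrt{985}}{5} \cdot \frac{4}{5} = \frac{116 i \sqrt{985}}{25}$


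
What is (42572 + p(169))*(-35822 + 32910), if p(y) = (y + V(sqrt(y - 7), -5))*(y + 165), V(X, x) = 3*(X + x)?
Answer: -273751296 - 26260416*sqrt(2) ≈ -3.1089e+8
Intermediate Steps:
V(X, x) = 3*X + 3*x
p(y) = (165 + y)*(-15 + y + 3*sqrt(-7 + y)) (p(y) = (y + (3*sqrt(y - 7) + 3*(-5)))*(y + 165) = (y + (3*sqrt(-7 + y) - 15))*(165 + y) = (y + (-15 + 3*sqrt(-7 + y)))*(165 + y) = (-15 + y + 3*sqrt(-7 + y))*(165 + y) = (165 + y)*(-15 + y + 3*sqrt(-7 + y)))
(42572 + p(169))*(-35822 + 32910) = (42572 + (-2475 + 169**2 + 150*169 + 495*sqrt(-7 + 169) + 3*169*sqrt(-7 + 169)))*(-35822 + 32910) = (42572 + (-2475 + 28561 + 25350 + 495*sqrt(162) + 3*169*sqrt(162)))*(-2912) = (42572 + (-2475 + 28561 + 25350 + 495*(9*sqrt(2)) + 3*169*(9*sqrt(2))))*(-2912) = (42572 + (-2475 + 28561 + 25350 + 4455*sqrt(2) + 4563*sqrt(2)))*(-2912) = (42572 + (51436 + 9018*sqrt(2)))*(-2912) = (94008 + 9018*sqrt(2))*(-2912) = -273751296 - 26260416*sqrt(2)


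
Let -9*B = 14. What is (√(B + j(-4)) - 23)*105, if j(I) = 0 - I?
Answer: -2415 + 35*√22 ≈ -2250.8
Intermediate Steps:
B = -14/9 (B = -⅑*14 = -14/9 ≈ -1.5556)
j(I) = -I
(√(B + j(-4)) - 23)*105 = (√(-14/9 - 1*(-4)) - 23)*105 = (√(-14/9 + 4) - 23)*105 = (√(22/9) - 23)*105 = (√22/3 - 23)*105 = (-23 + √22/3)*105 = -2415 + 35*√22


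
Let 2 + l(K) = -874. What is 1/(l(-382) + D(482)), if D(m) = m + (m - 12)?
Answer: 1/76 ≈ 0.013158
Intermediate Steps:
D(m) = -12 + 2*m (D(m) = m + (-12 + m) = -12 + 2*m)
l(K) = -876 (l(K) = -2 - 874 = -876)
1/(l(-382) + D(482)) = 1/(-876 + (-12 + 2*482)) = 1/(-876 + (-12 + 964)) = 1/(-876 + 952) = 1/76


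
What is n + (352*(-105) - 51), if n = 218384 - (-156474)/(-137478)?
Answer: 4155773470/22913 ≈ 1.8137e+5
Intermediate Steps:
n = 5003806513/22913 (n = 218384 - (-156474)*(-1)/137478 = 218384 - 1*26079/22913 = 218384 - 26079/22913 = 5003806513/22913 ≈ 2.1838e+5)
n + (352*(-105) - 51) = 5003806513/22913 + (352*(-105) - 51) = 5003806513/22913 + (-36960 - 51) = 5003806513/22913 - 37011 = 4155773470/22913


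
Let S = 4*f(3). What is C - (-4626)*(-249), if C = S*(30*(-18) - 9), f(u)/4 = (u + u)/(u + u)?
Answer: -1160658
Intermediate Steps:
f(u) = 4 (f(u) = 4*((u + u)/(u + u)) = 4*((2*u)/((2*u))) = 4*((2*u)*(1/(2*u))) = 4*1 = 4)
S = 16 (S = 4*4 = 16)
C = -8784 (C = 16*(30*(-18) - 9) = 16*(-540 - 9) = 16*(-549) = -8784)
C - (-4626)*(-249) = -8784 - (-4626)*(-249) = -8784 - 1*1151874 = -8784 - 1151874 = -1160658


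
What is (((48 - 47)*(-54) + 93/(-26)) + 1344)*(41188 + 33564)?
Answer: 1250115072/13 ≈ 9.6163e+7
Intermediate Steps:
(((48 - 47)*(-54) + 93/(-26)) + 1344)*(41188 + 33564) = ((1*(-54) + 93*(-1/26)) + 1344)*74752 = ((-54 - 93/26) + 1344)*74752 = (-1497/26 + 1344)*74752 = (33447/26)*74752 = 1250115072/13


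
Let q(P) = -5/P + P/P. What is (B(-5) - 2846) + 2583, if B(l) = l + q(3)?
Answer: -806/3 ≈ -268.67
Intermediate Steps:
q(P) = 1 - 5/P (q(P) = -5/P + 1 = 1 - 5/P)
B(l) = -⅔ + l (B(l) = l + (-5 + 3)/3 = l + (⅓)*(-2) = l - ⅔ = -⅔ + l)
(B(-5) - 2846) + 2583 = ((-⅔ - 5) - 2846) + 2583 = (-17/3 - 2846) + 2583 = -8555/3 + 2583 = -806/3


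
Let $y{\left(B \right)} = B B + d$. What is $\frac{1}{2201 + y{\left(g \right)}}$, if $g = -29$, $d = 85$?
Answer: $\frac{1}{3127} \approx 0.0003198$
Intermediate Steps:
$y{\left(B \right)} = 85 + B^{2}$ ($y{\left(B \right)} = B B + 85 = B^{2} + 85 = 85 + B^{2}$)
$\frac{1}{2201 + y{\left(g \right)}} = \frac{1}{2201 + \left(85 + \left(-29\right)^{2}\right)} = \frac{1}{2201 + \left(85 + 841\right)} = \frac{1}{2201 + 926} = \frac{1}{3127}$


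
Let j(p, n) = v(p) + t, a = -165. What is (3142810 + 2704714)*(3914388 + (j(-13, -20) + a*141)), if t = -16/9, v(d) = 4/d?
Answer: 2662150483350028/117 ≈ 2.2753e+13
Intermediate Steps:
t = -16/9 (t = -16*1/9 = -16/9 ≈ -1.7778)
j(p, n) = -16/9 + 4/p (j(p, n) = 4/p - 16/9 = -16/9 + 4/p)
(3142810 + 2704714)*(3914388 + (j(-13, -20) + a*141)) = (3142810 + 2704714)*(3914388 + ((-16/9 + 4/(-13)) - 165*141)) = 5847524*(3914388 + ((-16/9 + 4*(-1/13)) - 23265)) = 5847524*(3914388 + ((-16/9 - 4/13) - 23265)) = 5847524*(3914388 + (-244/117 - 23265)) = 5847524*(3914388 - 2722249/117) = 5847524*(455261147/117) = 2662150483350028/117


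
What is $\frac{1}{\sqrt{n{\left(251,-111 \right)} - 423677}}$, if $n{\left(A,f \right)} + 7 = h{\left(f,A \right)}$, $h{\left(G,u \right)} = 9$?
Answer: $- \frac{i \sqrt{1883}}{28245} \approx - 0.0015363 i$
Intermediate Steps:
$n{\left(A,f \right)} = 2$ ($n{\left(A,f \right)} = -7 + 9 = 2$)
$\frac{1}{\sqrt{n{\left(251,-111 \right)} - 423677}} = \frac{1}{\sqrt{2 - 423677}} = \frac{1}{\sqrt{-423675}} = \frac{1}{15 i \sqrt{1883}} = - \frac{i \sqrt{1883}}{28245}$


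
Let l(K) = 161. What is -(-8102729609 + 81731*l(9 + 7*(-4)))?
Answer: 8089570918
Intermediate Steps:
-(-8102729609 + 81731*l(9 + 7*(-4))) = -81731/(1/(-99139 + 161)) = -81731/(1/(-98978)) = -81731/(-1/98978) = -81731*(-98978) = 8089570918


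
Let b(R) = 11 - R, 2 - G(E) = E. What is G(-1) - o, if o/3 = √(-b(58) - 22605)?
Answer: 3 - 3*I*√22558 ≈ 3.0 - 450.58*I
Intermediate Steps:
G(E) = 2 - E
o = 3*I*√22558 (o = 3*√(-(11 - 1*58) - 22605) = 3*√(-(11 - 58) - 22605) = 3*√(-1*(-47) - 22605) = 3*√(47 - 22605) = 3*√(-22558) = 3*(I*√22558) = 3*I*√22558 ≈ 450.58*I)
G(-1) - o = (2 - 1*(-1)) - 3*I*√22558 = (2 + 1) - 3*I*√22558 = 3 - 3*I*√22558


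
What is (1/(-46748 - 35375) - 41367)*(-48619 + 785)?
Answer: 162500810580428/82123 ≈ 1.9787e+9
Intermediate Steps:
(1/(-46748 - 35375) - 41367)*(-48619 + 785) = (1/(-82123) - 41367)*(-47834) = (-1/82123 - 41367)*(-47834) = -3397182142/82123*(-47834) = 162500810580428/82123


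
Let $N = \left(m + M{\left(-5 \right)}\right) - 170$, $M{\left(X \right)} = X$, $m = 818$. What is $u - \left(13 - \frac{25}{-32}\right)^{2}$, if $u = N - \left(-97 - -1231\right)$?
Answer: $- \frac{697265}{1024} \approx -680.92$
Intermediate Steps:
$N = 643$ ($N = \left(818 - 5\right) - 170 = 813 - 170 = 643$)
$u = -491$ ($u = 643 - \left(-97 - -1231\right) = 643 - \left(-97 + 1231\right) = 643 - 1134 = -491$)
$u - \left(13 - \frac{25}{-32}\right)^{2} = -491 - \left(13 - \frac{25}{-32}\right)^{2} = -491 - \left(13 - - \frac{25}{32}\right)^{2} = -491 - \left(13 + \frac{25}{32}\right)^{2} = -491 - \left(\frac{441}{32}\right)^{2} = -491 - \frac{194481}{1024} = - \frac{697265}{1024}$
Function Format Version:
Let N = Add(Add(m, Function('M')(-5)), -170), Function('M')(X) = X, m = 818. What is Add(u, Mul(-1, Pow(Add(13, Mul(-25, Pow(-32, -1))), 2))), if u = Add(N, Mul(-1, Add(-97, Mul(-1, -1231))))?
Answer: Rational(-697265, 1024) ≈ -680.92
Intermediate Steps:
N = 643 (N = Add(Add(818, -5), -170) = Add(813, -170) = 643)
u = -491 (u = Add(643, Mul(-1, Add(-97, Mul(-1, -1231)))) = Add(643, Mul(-1, Add(-97, 1231))) = Add(643, Mul(-1, 1134)) = Add(643, -1134) = -491)
Add(u, Mul(-1, Pow(Add(13, Mul(-25, Pow(-32, -1))), 2))) = Add(-491, Mul(-1, Pow(Add(13, Mul(-25, Pow(-32, -1))), 2))) = Add(-491, Mul(-1, Pow(Add(13, Mul(-25, Rational(-1, 32))), 2))) = Add(-491, Mul(-1, Pow(Add(13, Rational(25, 32)), 2))) = Add(-491, Mul(-1, Pow(Rational(441, 32), 2))) = Add(-491, Mul(-1, Rational(194481, 1024))) = Add(-491, Rational(-194481, 1024)) = Rational(-697265, 1024)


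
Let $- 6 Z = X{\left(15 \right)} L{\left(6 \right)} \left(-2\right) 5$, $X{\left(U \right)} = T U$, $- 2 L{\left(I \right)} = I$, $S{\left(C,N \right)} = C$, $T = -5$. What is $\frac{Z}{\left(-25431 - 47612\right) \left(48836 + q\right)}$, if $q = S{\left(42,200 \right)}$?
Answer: $- \frac{375}{3570195754} \approx -1.0504 \cdot 10^{-7}$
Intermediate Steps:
$q = 42$
$L{\left(I \right)} = - \frac{I}{2}$
$X{\left(U \right)} = - 5 U$
$Z = 375$ ($Z = - \frac{\left(-5\right) 15 \left(- \frac{1}{2}\right) 6 \left(-2\right) 5}{6} = - \frac{\left(-75\right) \left(-3\right) \left(-2\right) 5}{6} = - \frac{\left(-75\right) 6 \cdot 5}{6} = - \frac{\left(-75\right) 30}{6} = \left(- \frac{1}{6}\right) \left(-2250\right) = 375$)
$\frac{Z}{\left(-25431 - 47612\right) \left(48836 + q\right)} = \frac{375}{\left(-25431 - 47612\right) \left(48836 + 42\right)} = \frac{375}{\left(-73043\right) 48878} = \frac{375}{-3570195754} = 375 \left(- \frac{1}{3570195754}\right) = - \frac{375}{3570195754}$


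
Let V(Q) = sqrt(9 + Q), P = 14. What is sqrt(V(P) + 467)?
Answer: sqrt(467 + sqrt(23)) ≈ 21.721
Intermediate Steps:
sqrt(V(P) + 467) = sqrt(sqrt(9 + 14) + 467) = sqrt(sqrt(23) + 467) = sqrt(467 + sqrt(23))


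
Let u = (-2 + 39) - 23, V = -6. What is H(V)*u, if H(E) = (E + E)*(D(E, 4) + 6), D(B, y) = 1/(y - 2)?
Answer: -1092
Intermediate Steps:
D(B, y) = 1/(-2 + y)
H(E) = 13*E (H(E) = (E + E)*(1/(-2 + 4) + 6) = (2*E)*(1/2 + 6) = (2*E)*(½ + 6) = (2*E)*(13/2) = 13*E)
u = 14 (u = 37 - 23 = 14)
H(V)*u = (13*(-6))*14 = -78*14 = -1092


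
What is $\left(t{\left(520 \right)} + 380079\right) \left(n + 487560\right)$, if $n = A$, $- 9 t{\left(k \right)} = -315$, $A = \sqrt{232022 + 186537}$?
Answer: $185328381840 + 380114 \sqrt{418559} \approx 1.8557 \cdot 10^{11}$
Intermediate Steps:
$A = \sqrt{418559} \approx 646.96$
$t{\left(k \right)} = 35$ ($t{\left(k \right)} = \left(- \frac{1}{9}\right) \left(-315\right) = 35$)
$n = \sqrt{418559} \approx 646.96$
$\left(t{\left(520 \right)} + 380079\right) \left(n + 487560\right) = \left(35 + 380079\right) \left(\sqrt{418559} + 487560\right) = 380114 \left(487560 + \sqrt{418559}\right) = 185328381840 + 380114 \sqrt{418559}$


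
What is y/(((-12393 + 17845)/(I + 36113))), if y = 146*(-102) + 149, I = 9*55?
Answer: -134927936/1363 ≈ -98993.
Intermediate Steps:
I = 495
y = -14743 (y = -14892 + 149 = -14743)
y/(((-12393 + 17845)/(I + 36113))) = -14743*(495 + 36113)/(-12393 + 17845) = -14743/(5452/36608) = -14743/(5452*(1/36608)) = -14743/1363/9152 = -14743*9152/1363 = -134927936/1363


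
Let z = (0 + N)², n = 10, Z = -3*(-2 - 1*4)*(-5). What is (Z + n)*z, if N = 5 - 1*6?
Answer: -80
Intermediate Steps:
N = -1 (N = 5 - 6 = -1)
Z = -90 (Z = -3*(-2 - 4)*(-5) = -3*(-6)*(-5) = 18*(-5) = -90)
z = 1 (z = (0 - 1)² = (-1)² = 1)
(Z + n)*z = (-90 + 10)*1 = -80*1 = -80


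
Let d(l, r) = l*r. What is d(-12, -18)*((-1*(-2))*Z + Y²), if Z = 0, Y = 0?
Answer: 0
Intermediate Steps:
d(-12, -18)*((-1*(-2))*Z + Y²) = (-12*(-18))*(-1*(-2)*0 + 0²) = 216*(2*0 + 0) = 216*(0 + 0) = 216*0 = 0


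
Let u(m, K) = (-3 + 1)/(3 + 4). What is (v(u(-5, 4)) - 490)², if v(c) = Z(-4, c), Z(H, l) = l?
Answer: 11778624/49 ≈ 2.4038e+5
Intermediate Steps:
u(m, K) = -2/7
v(c) = c
(v(u(-5, 4)) - 490)² = (-2/7 - 490)² = (-3432/7)² = 11778624/49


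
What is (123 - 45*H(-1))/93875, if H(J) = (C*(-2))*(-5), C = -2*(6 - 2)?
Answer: 3723/93875 ≈ 0.039659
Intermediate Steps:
C = -8 (C = -2*4 = -8)
H(J) = -80 (H(J) = -8*(-2)*(-5) = 16*(-5) = -80)
(123 - 45*H(-1))/93875 = (123 - 45*(-80))/93875 = (123 + 3600)*(1/93875) = 3723*(1/93875) = 3723/93875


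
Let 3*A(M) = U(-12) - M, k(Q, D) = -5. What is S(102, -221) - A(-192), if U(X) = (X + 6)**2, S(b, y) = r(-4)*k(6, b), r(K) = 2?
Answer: -86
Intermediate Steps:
S(b, y) = -10 (S(b, y) = 2*(-5) = -10)
U(X) = (6 + X)**2
A(M) = 12 - M/3 (A(M) = ((6 - 12)**2 - M)/3 = ((-6)**2 - M)/3 = (36 - M)/3 = 12 - M/3)
S(102, -221) - A(-192) = -10 - (12 - 1/3*(-192)) = -10 - (12 + 64) = -10 - 1*76 = -10 - 76 = -86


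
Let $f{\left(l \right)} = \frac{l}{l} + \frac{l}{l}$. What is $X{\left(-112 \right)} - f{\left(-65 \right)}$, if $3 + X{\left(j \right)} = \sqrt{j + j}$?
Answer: $-5 + 4 i \sqrt{14} \approx -5.0 + 14.967 i$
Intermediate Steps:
$f{\left(l \right)} = 2$ ($f{\left(l \right)} = 1 + 1 = 2$)
$X{\left(j \right)} = -3 + \sqrt{2} \sqrt{j}$ ($X{\left(j \right)} = -3 + \sqrt{j + j} = -3 + \sqrt{2 j} = -3 + \sqrt{2} \sqrt{j}$)
$X{\left(-112 \right)} - f{\left(-65 \right)} = \left(-3 + \sqrt{2} \sqrt{-112}\right) - 2 = \left(-3 + \sqrt{2} \cdot 4 i \sqrt{7}\right) - 2 = \left(-3 + 4 i \sqrt{14}\right) - 2 = -5 + 4 i \sqrt{14}$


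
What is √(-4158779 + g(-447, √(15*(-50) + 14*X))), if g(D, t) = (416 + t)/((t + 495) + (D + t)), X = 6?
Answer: √6*√((-199620976 - 24952671*I*√74)/(8 + I*√74))/6 ≈ 0.00099852 - 2039.3*I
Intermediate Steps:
g(D, t) = (416 + t)/(495 + D + 2*t) (g(D, t) = (416 + t)/((495 + t) + (D + t)) = (416 + t)/(495 + D + 2*t))
√(-4158779 + g(-447, √(15*(-50) + 14*X))) = √(-4158779 + (416 + √(15*(-50) + 14*6))/(495 - 447 + 2*√(15*(-50) + 14*6))) = √(-4158779 + (416 + √(-750 + 84))/(495 - 447 + 2*√(-750 + 84))) = √(-4158779 + (416 + √(-666))/(495 - 447 + 2*√(-666))) = √(-4158779 + (416 + 3*I*√74)/(495 - 447 + 2*(3*I*√74))) = √(-4158779 + (416 + 3*I*√74)/(495 - 447 + 6*I*√74)) = √(-4158779 + (416 + 3*I*√74)/(48 + 6*I*√74))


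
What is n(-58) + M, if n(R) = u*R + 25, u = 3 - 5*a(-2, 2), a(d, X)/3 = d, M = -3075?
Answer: -4964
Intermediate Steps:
a(d, X) = 3*d
u = 33 (u = 3 - 15*(-2) = 3 - 5*(-6) = 3 + 30 = 33)
n(R) = 25 + 33*R (n(R) = 33*R + 25 = 25 + 33*R)
n(-58) + M = (25 + 33*(-58)) - 3075 = (25 - 1914) - 3075 = -1889 - 3075 = -4964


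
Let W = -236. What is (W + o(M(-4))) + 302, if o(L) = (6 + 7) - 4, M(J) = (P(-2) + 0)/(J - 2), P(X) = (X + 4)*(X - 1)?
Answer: 75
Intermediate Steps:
P(X) = (-1 + X)*(4 + X) (P(X) = (4 + X)*(-1 + X) = (-1 + X)*(4 + X))
M(J) = -6/(-2 + J) (M(J) = ((-4 + (-2)**2 + 3*(-2)) + 0)/(J - 2) = ((-4 + 4 - 6) + 0)/(-2 + J) = (-6 + 0)/(-2 + J) = -6/(-2 + J))
o(L) = 9 (o(L) = 13 - 4 = 9)
(W + o(M(-4))) + 302 = (-236 + 9) + 302 = -227 + 302 = 75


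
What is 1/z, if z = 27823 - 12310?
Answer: 1/15513 ≈ 6.4462e-5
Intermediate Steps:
z = 15513
1/z = 1/15513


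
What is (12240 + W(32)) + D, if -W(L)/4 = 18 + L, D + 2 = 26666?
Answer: 38704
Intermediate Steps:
D = 26664 (D = -2 + 26666 = 26664)
W(L) = -72 - 4*L (W(L) = -4*(18 + L) = -72 - 4*L)
(12240 + W(32)) + D = (12240 + (-72 - 4*32)) + 26664 = (12240 + (-72 - 128)) + 26664 = (12240 - 200) + 26664 = 12040 + 26664 = 38704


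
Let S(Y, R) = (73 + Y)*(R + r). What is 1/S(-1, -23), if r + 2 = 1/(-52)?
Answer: -13/23418 ≈ -0.00055513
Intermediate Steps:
r = -105/52 (r = -2 + 1/(-52) = -2 - 1/52 = -105/52 ≈ -2.0192)
S(Y, R) = (73 + Y)*(-105/52 + R) (S(Y, R) = (73 + Y)*(R - 105/52) = (73 + Y)*(-105/52 + R))
1/S(-1, -23) = 1/(-7665/52 + 73*(-23) - 105/52*(-1) - 23*(-1)) = 1/(-7665/52 - 1679 + 105/52 + 23) = 1/(-23418/13) = -13/23418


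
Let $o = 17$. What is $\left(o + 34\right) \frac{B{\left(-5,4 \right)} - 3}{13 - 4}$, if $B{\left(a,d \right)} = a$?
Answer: $- \frac{136}{3} \approx -45.333$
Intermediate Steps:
$\left(o + 34\right) \frac{B{\left(-5,4 \right)} - 3}{13 - 4} = \left(17 + 34\right) \frac{-5 - 3}{13 - 4} = 51 \left(- \frac{8}{9}\right) = - \frac{136}{3}$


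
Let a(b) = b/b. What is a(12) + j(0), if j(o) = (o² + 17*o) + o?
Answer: 1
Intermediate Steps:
j(o) = o² + 18*o
a(b) = 1
a(12) + j(0) = 1 + 0*(18 + 0) = 1 + 0*18 = 1 + 0 = 1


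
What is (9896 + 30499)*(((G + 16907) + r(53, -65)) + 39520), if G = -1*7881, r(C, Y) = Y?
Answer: 1958389995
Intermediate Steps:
G = -7881
(9896 + 30499)*(((G + 16907) + r(53, -65)) + 39520) = (9896 + 30499)*(((-7881 + 16907) - 65) + 39520) = 40395*((9026 - 65) + 39520) = 40395*(8961 + 39520) = 40395*48481 = 1958389995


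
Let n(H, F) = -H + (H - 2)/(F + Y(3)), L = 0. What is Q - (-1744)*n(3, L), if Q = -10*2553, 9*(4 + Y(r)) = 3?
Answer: -343614/11 ≈ -31238.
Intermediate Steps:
Y(r) = -11/3 (Y(r) = -4 + (⅑)*3 = -4 + ⅓ = -11/3)
n(H, F) = -H + (-2 + H)/(-11/3 + F) (n(H, F) = -H + (H - 2)/(F - 11/3) = -H + (-2 + H)/(-11/3 + F))
Q = -25530
Q - (-1744)*n(3, L) = -25530 - (-1744)*(-6 + 14*3 - 3*0*3)/(-11 + 3*0) = -25530 - (-1744)*(-6 + 42 + 0)/(-11 + 0) = -25530 - (-1744)*36/(-11) = -25530 - (-1744)*(-1/11*36) = -25530 - (-1744)*(-36)/11 = -25530 - 1*62784/11 = -25530 - 62784/11 = -343614/11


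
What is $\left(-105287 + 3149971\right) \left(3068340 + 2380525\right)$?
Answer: $16590072083660$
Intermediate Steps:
$\left(-105287 + 3149971\right) \left(3068340 + 2380525\right) = 3044684 \cdot 5448865 = 16590072083660$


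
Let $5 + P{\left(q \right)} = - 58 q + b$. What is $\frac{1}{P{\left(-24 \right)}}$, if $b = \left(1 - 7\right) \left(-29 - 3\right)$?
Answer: $\frac{1}{1579} \approx 0.00063331$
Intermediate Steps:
$b = 192$ ($b = \left(-6\right) \left(-32\right) = 192$)
$P{\left(q \right)} = 187 - 58 q$ ($P{\left(q \right)} = -5 - \left(-192 + 58 q\right) = 187 - 58 q$)
$\frac{1}{P{\left(-24 \right)}} = \frac{1}{187 - -1392} = \frac{1}{187 + 1392} = \frac{1}{1579}$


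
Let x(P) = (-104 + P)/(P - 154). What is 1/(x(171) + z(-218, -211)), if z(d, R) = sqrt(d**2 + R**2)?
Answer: -1139/26596516 + 289*sqrt(92045)/26596516 ≈ 0.0032538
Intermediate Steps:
z(d, R) = sqrt(R**2 + d**2)
x(P) = (-104 + P)/(-154 + P)
1/(x(171) + z(-218, -211)) = 1/((-104 + 171)/(-154 + 171) + sqrt((-211)**2 + (-218)**2)) = 1/(67/17 + sqrt(44521 + 47524)) = 1/((1/17)*67 + sqrt(92045)) = 1/(67/17 + sqrt(92045))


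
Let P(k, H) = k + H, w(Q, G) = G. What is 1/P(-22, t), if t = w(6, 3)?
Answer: -1/19 ≈ -0.052632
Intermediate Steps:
t = 3
P(k, H) = H + k
1/P(-22, t) = 1/(3 - 22) = 1/(-19) = -1/19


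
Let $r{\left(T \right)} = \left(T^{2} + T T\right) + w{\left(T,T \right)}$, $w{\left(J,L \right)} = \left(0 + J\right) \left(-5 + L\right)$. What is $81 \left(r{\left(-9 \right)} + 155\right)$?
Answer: $35883$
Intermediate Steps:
$w{\left(J,L \right)} = J \left(-5 + L\right)$
$r{\left(T \right)} = 2 T^{2} + T \left(-5 + T\right)$ ($r{\left(T \right)} = \left(T^{2} + T T\right) + T \left(-5 + T\right) = \left(T^{2} + T^{2}\right) + T \left(-5 + T\right) = 2 T^{2} + T \left(-5 + T\right)$)
$81 \left(r{\left(-9 \right)} + 155\right) = 81 \left(- 9 \left(-5 + 3 \left(-9\right)\right) + 155\right) = 81 \left(- 9 \left(-5 - 27\right) + 155\right) = 81 \left(\left(-9\right) \left(-32\right) + 155\right) = 81 \left(288 + 155\right) = 81 \cdot 443 = 35883$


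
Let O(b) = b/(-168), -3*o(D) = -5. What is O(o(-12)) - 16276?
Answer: -8203109/504 ≈ -16276.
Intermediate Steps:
o(D) = 5/3 (o(D) = -⅓*(-5) = 5/3)
O(b) = -b/168 (O(b) = b*(-1/168) = -b/168)
O(o(-12)) - 16276 = -1/168*5/3 - 16276 = -5/504 - 16276 = -8203109/504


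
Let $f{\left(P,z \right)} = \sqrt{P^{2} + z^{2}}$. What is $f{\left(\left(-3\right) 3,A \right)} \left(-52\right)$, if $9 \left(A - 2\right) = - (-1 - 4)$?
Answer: $- \frac{52 \sqrt{7090}}{9} \approx -486.5$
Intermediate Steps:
$A = \frac{23}{9}$ ($A = 2 + \frac{\left(-1\right) \left(-1 - 4\right)}{9} = 2 + \frac{\left(-1\right) \left(-5\right)}{9} = 2 + \frac{1}{9} \cdot 5 = 2 + \frac{5}{9} = \frac{23}{9} \approx 2.5556$)
$f{\left(\left(-3\right) 3,A \right)} \left(-52\right) = \sqrt{\left(\left(-3\right) 3\right)^{2} + \left(\frac{23}{9}\right)^{2}} \left(-52\right) = \sqrt{\left(-9\right)^{2} + \frac{529}{81}} \left(-52\right) = \sqrt{81 + \frac{529}{81}} \left(-52\right) = \sqrt{\frac{7090}{81}} \left(-52\right) = \frac{\sqrt{7090}}{9} \left(-52\right) = - \frac{52 \sqrt{7090}}{9}$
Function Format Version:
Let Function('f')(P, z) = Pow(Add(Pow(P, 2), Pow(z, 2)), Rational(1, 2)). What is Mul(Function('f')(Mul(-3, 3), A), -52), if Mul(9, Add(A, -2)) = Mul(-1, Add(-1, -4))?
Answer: Mul(Rational(-52, 9), Pow(7090, Rational(1, 2))) ≈ -486.50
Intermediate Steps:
A = Rational(23, 9) (A = Add(2, Mul(Rational(1, 9), Mul(-1, Add(-1, -4)))) = Add(2, Mul(Rational(1, 9), Mul(-1, -5))) = Add(2, Mul(Rational(1, 9), 5)) = Add(2, Rational(5, 9)) = Rational(23, 9) ≈ 2.5556)
Mul(Function('f')(Mul(-3, 3), A), -52) = Mul(Pow(Add(Pow(Mul(-3, 3), 2), Pow(Rational(23, 9), 2)), Rational(1, 2)), -52) = Mul(Pow(Add(Pow(-9, 2), Rational(529, 81)), Rational(1, 2)), -52) = Mul(Pow(Add(81, Rational(529, 81)), Rational(1, 2)), -52) = Mul(Pow(Rational(7090, 81), Rational(1, 2)), -52) = Mul(Mul(Rational(1, 9), Pow(7090, Rational(1, 2))), -52) = Mul(Rational(-52, 9), Pow(7090, Rational(1, 2)))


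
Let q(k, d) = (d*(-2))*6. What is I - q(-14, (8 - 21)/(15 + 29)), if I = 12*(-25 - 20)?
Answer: -5979/11 ≈ -543.54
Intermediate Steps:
q(k, d) = -12*d (q(k, d) = -2*d*6 = -12*d)
I = -540 (I = 12*(-45) = -540)
I - q(-14, (8 - 21)/(15 + 29)) = -540 - (-12)*(8 - 21)/(15 + 29) = -540 - (-12)*(-13/44) = -540 - (-12)*(-13*1/44) = -540 - (-12)*(-13)/44 = -540 - 1*39/11 = -540 - 39/11 = -5979/11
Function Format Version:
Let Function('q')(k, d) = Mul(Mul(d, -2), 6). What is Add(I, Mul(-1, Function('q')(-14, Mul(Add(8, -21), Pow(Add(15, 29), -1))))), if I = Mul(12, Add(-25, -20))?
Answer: Rational(-5979, 11) ≈ -543.54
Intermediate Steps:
Function('q')(k, d) = Mul(-12, d) (Function('q')(k, d) = Mul(Mul(-2, d), 6) = Mul(-12, d))
I = -540 (I = Mul(12, -45) = -540)
Add(I, Mul(-1, Function('q')(-14, Mul(Add(8, -21), Pow(Add(15, 29), -1))))) = Add(-540, Mul(-1, Mul(-12, Mul(Add(8, -21), Pow(Add(15, 29), -1))))) = Add(-540, Mul(-1, Mul(-12, Mul(-13, Pow(44, -1))))) = Add(-540, Mul(-1, Mul(-12, Mul(-13, Rational(1, 44))))) = Add(-540, Mul(-1, Mul(-12, Rational(-13, 44)))) = Add(-540, Mul(-1, Rational(39, 11))) = Add(-540, Rational(-39, 11)) = Rational(-5979, 11)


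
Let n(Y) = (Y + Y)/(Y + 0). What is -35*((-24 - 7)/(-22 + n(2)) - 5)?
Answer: 483/4 ≈ 120.75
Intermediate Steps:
n(Y) = 2 (n(Y) = (2*Y)/Y = 2)
-35*((-24 - 7)/(-22 + n(2)) - 5) = -35*((-24 - 7)/(-22 + 2) - 5) = -35*(-31/(-20) - 5) = -35*(-31*(-1/20) - 5) = -35*(31/20 - 5) = -35*(-69/20) = 483/4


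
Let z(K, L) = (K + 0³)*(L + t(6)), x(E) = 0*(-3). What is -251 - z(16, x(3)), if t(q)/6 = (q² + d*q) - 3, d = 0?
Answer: -3419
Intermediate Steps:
x(E) = 0
t(q) = -18 + 6*q² (t(q) = 6*((q² + 0*q) - 3) = 6*((q² + 0) - 3) = 6*(q² - 3) = 6*(-3 + q²) = -18 + 6*q²)
z(K, L) = K*(198 + L) (z(K, L) = (K + 0³)*(L + (-18 + 6*6²)) = (K + 0)*(L + (-18 + 6*36)) = K*(L + (-18 + 216)) = K*(L + 198) = K*(198 + L))
-251 - z(16, x(3)) = -251 - 16*(198 + 0) = -251 - 16*198 = -251 - 1*3168 = -251 - 3168 = -3419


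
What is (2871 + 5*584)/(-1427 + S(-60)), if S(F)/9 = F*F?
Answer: 5791/30973 ≈ 0.18697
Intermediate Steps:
S(F) = 9*F**2 (S(F) = 9*(F*F) = 9*F**2)
(2871 + 5*584)/(-1427 + S(-60)) = (2871 + 5*584)/(-1427 + 9*(-60)**2) = (2871 + 2920)/(-1427 + 9*3600) = 5791/(-1427 + 32400) = 5791/30973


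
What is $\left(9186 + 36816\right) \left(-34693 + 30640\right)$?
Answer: $-186446106$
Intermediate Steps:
$\left(9186 + 36816\right) \left(-34693 + 30640\right) = 46002 \left(-4053\right) = -186446106$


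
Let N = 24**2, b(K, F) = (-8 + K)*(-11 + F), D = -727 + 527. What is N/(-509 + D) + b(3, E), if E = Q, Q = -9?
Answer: 70324/709 ≈ 99.188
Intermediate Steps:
D = -200
E = -9
b(K, F) = (-11 + F)*(-8 + K)
N = 576
N/(-509 + D) + b(3, E) = 576/(-509 - 200) + (88 - 11*3 - 8*(-9) - 9*3) = 576/(-709) + (88 - 33 + 72 - 27) = 576*(-1/709) + 100 = -576/709 + 100 = 70324/709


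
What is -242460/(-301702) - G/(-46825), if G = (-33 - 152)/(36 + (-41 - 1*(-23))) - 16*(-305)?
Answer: 23080309981/25428953070 ≈ 0.90764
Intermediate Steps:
G = 87655/18 (G = -185/(36 + (-41 + 23)) + 4880 = -185/(36 - 18) + 4880 = -185/18 + 4880 = 87655/18 ≈ 4869.7)
-242460/(-301702) - G/(-46825) = -242460/(-301702) - 1*87655/18/(-46825) = -242460*(-1/301702) - 87655/18*(-1/46825) = 121230/150851 + 17531/168570 = 23080309981/25428953070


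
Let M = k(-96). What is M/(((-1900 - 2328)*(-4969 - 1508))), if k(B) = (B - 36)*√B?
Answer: -44*I*√6/2282063 ≈ -4.7228e-5*I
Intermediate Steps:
k(B) = √B*(-36 + B) (k(B) = (-36 + B)*√B = √B*(-36 + B))
M = -528*I*√6 (M = √(-96)*(-36 - 96) = (4*I*√6)*(-132) = -528*I*√6 ≈ -1293.3*I)
M/(((-1900 - 2328)*(-4969 - 1508))) = (-528*I*√6)/(((-1900 - 2328)*(-4969 - 1508))) = (-528*I*√6)/((-4228*(-6477))) = -528*I*√6/27384756 = -528*I*√6*(1/27384756) = -44*I*√6/2282063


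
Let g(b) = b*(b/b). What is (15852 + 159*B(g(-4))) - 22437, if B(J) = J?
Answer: -7221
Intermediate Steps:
g(b) = b (g(b) = b*1 = b)
(15852 + 159*B(g(-4))) - 22437 = (15852 + 159*(-4)) - 22437 = (15852 - 636) - 22437 = 15216 - 22437 = -7221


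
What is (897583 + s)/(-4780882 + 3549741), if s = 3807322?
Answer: -4704905/1231141 ≈ -3.8216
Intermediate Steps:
(897583 + s)/(-4780882 + 3549741) = (897583 + 3807322)/(-4780882 + 3549741) = 4704905/(-1231141) = 4704905*(-1/1231141) = -4704905/1231141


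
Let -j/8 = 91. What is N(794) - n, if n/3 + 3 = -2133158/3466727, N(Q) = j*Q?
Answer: -2003841541247/3466727 ≈ -5.7802e+5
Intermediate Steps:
j = -728 (j = -8*91 = -728)
N(Q) = -728*Q
n = -37600017/3466727 (n = -9 + 3*(-2133158/3466727) = -9 - 6399474/3466727 = -37600017/3466727 ≈ -10.846)
N(794) - n = -728*794 - 1*(-37600017/3466727) = -578032 + 37600017/3466727 = -2003841541247/3466727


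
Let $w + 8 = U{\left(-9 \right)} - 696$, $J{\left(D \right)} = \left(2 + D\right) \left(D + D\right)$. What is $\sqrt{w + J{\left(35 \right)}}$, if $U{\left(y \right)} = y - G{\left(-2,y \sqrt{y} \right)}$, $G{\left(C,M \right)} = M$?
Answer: $\sqrt{1877 + 27 i} \approx 43.326 + 0.3116 i$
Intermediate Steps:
$J{\left(D \right)} = 2 D \left(2 + D\right)$ ($J{\left(D \right)} = \left(2 + D\right) 2 D = 2 D \left(2 + D\right)$)
$U{\left(y \right)} = y - y^{\frac{3}{2}}$ ($U{\left(y \right)} = y - y \sqrt{y} = y - y^{\frac{3}{2}}$)
$w = -713 + 27 i$ ($w = -8 - \left(705 + \left(-9\right)^{\frac{3}{2}}\right) = -8 - \left(705 - 27 i\right) = -713 + 27 i \approx -713.0 + 27.0 i$)
$\sqrt{w + J{\left(35 \right)}} = \sqrt{\left(-713 + 27 i\right) + 2 \cdot 35 \left(2 + 35\right)} = \sqrt{\left(-713 + 27 i\right) + 2 \cdot 35 \cdot 37} = \sqrt{\left(-713 + 27 i\right) + 2590} = \sqrt{1877 + 27 i}$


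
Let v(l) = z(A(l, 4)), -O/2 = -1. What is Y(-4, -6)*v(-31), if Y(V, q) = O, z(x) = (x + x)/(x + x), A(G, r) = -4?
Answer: 2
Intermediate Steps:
O = 2 (O = -2*(-1) = 2)
z(x) = 1 (z(x) = (2*x)/((2*x)) = (2*x)*(1/(2*x)) = 1)
Y(V, q) = 2
v(l) = 1
Y(-4, -6)*v(-31) = 2*1 = 2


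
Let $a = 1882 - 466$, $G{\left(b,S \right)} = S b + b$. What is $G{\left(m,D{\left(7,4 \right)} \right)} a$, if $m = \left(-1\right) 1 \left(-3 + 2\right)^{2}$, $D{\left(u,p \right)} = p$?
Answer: $-7080$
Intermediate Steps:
$m = -1$ ($m = - \left(-1\right)^{2} = \left(-1\right) 1 = -1$)
$G{\left(b,S \right)} = b + S b$
$a = 1416$
$G{\left(m,D{\left(7,4 \right)} \right)} a = - (1 + 4) 1416 = \left(-1\right) 5 \cdot 1416 = \left(-5\right) 1416 = -7080$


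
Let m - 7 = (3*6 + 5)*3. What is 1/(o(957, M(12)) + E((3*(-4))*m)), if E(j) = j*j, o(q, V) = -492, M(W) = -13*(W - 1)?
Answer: 1/831252 ≈ 1.2030e-6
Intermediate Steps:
M(W) = 13 - 13*W (M(W) = -13*(-1 + W) = 13 - 13*W)
m = 76 (m = 7 + (3*6 + 5)*3 = 7 + (18 + 5)*3 = 7 + 23*3 = 7 + 69 = 76)
E(j) = j²
1/(o(957, M(12)) + E((3*(-4))*m)) = 1/(-492 + ((3*(-4))*76)²) = 1/(-492 + (-12*76)²) = 1/(-492 + (-912)²) = 1/(-492 + 831744) = 1/831252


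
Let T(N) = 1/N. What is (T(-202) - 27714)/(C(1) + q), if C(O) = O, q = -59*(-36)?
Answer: -5598229/429250 ≈ -13.042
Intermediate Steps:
q = 2124
(T(-202) - 27714)/(C(1) + q) = (1/(-202) - 27714)/(1 + 2124) = (-1/202 - 27714)/2125 = -5598229/202*1/2125 = -5598229/429250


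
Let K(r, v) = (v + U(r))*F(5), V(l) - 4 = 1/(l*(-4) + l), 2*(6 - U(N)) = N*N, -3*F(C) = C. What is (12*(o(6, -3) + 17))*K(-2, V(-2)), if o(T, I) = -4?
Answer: -6370/3 ≈ -2123.3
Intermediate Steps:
F(C) = -C/3
U(N) = 6 - N²/2 (U(N) = 6 - N*N/2 = 6 - N²/2)
V(l) = 4 - 1/(3*l) (V(l) = 4 + 1/(l*(-4) + l) = 4 + 1/(-4*l + l) = 4 + 1/(-3*l) = 4 - 1/(3*l))
K(r, v) = -10 - 5*v/3 + 5*r²/6 (K(r, v) = (v + (6 - r²/2))*(-⅓*5) = (6 + v - r²/2)*(-5/3) = -10 - 5*v/3 + 5*r²/6)
(12*(o(6, -3) + 17))*K(-2, V(-2)) = (12*(-4 + 17))*(-10 - 5*(4 - ⅓/(-2))/3 + (⅚)*(-2)²) = (12*13)*(-10 - 5*(4 - ⅓*(-½))/3 + (⅚)*4) = 156*(-10 - 5*(4 + ⅙)/3 + 10/3) = 156*(-10 - 5/3*25/6 + 10/3) = 156*(-10 - 125/18 + 10/3) = 156*(-245/18) = -6370/3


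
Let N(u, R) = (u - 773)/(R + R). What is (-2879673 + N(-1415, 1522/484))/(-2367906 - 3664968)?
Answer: 2191695901/4591017114 ≈ 0.47739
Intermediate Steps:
N(u, R) = (-773 + u)/(2*R) (N(u, R) = (-773 + u)/((2*R)) = (-773 + u)*(1/(2*R)) = (-773 + u)/(2*R))
(-2879673 + N(-1415, 1522/484))/(-2367906 - 3664968) = (-2879673 + (-773 - 1415)/(2*((1522/484))))/(-2367906 - 3664968) = (-2879673 + (½)*(-2188)/(1522*(1/484)))/(-6032874) = (-2879673 + (½)*(-2188)/(761/242))*(-1/6032874) = (-2879673 + (½)*(242/761)*(-2188))*(-1/6032874) = (-2879673 - 264748/761)*(-1/6032874) = -2191695901/761*(-1/6032874) = 2191695901/4591017114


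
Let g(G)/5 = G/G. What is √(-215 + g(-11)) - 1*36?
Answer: -36 + I*√210 ≈ -36.0 + 14.491*I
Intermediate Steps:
g(G) = 5 (g(G) = 5*(G/G) = 5*1 = 5)
√(-215 + g(-11)) - 1*36 = √(-215 + 5) - 1*36 = √(-210) - 36 = I*√210 - 36 = -36 + I*√210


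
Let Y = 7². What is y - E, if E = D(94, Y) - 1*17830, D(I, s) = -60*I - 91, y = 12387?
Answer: 35948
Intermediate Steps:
Y = 49
D(I, s) = -91 - 60*I
E = -23561 (E = (-91 - 60*94) - 1*17830 = (-91 - 5640) - 17830 = -5731 - 17830 = -23561)
y - E = 12387 - 1*(-23561) = 12387 + 23561 = 35948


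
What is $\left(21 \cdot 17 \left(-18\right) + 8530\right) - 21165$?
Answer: $-19061$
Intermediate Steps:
$\left(21 \cdot 17 \left(-18\right) + 8530\right) - 21165 = \left(357 \left(-18\right) + 8530\right) - 21165 = \left(-6426 + 8530\right) - 21165 = 2104 - 21165 = -19061$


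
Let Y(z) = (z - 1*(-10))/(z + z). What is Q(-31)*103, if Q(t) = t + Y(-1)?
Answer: -7313/2 ≈ -3656.5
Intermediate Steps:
Y(z) = (10 + z)/(2*z) (Y(z) = (z + 10)/((2*z)) = (10 + z)*(1/(2*z)) = (10 + z)/(2*z))
Q(t) = -9/2 + t (Q(t) = t + (½)*(10 - 1)/(-1) = t + (½)*(-1)*9 = t - 9/2 = -9/2 + t)
Q(-31)*103 = (-9/2 - 31)*103 = -71/2*103 = -7313/2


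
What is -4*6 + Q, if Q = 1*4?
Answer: -20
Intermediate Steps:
Q = 4
-4*6 + Q = -4*6 + 4 = -24 + 4 = -20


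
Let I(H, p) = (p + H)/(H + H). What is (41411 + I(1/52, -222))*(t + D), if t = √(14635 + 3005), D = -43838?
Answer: -1562364401 + 1496859*√10 ≈ -1.5576e+9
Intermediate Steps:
t = 42*√10 (t = √17640 = 42*√10 ≈ 132.82)
I(H, p) = (H + p)/(2*H) (I(H, p) = (H + p)/((2*H)) = (H + p)*(1/(2*H)) = (H + p)/(2*H))
(41411 + I(1/52, -222))*(t + D) = (41411 + (1/52 - 222)/(2*(1/52)))*(42*√10 - 43838) = (41411 + (1/52 - 222)/(2*(1/52)))*(-43838 + 42*√10) = (41411 + (½)*52*(-11543/52))*(-43838 + 42*√10) = (41411 - 11543/2)*(-43838 + 42*√10) = 71279*(-43838 + 42*√10)/2 = -1562364401 + 1496859*√10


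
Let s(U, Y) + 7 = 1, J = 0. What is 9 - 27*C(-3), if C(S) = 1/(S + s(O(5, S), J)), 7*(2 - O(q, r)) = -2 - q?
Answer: 12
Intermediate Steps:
O(q, r) = 16/7 + q/7 (O(q, r) = 2 - (-2 - q)/7 = 2 + (2/7 + q/7) = 16/7 + q/7)
s(U, Y) = -6 (s(U, Y) = -7 + 1 = -6)
C(S) = 1/(-6 + S) (C(S) = 1/(S - 6) = 1/(-6 + S))
9 - 27*C(-3) = 9 - 27/(-6 - 3) = 9 - 27/(-9) = 9 - 27*(-⅑) = 9 + 3 = 12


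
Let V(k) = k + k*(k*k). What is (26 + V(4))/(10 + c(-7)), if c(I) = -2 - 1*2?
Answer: 47/3 ≈ 15.667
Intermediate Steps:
c(I) = -4 (c(I) = -2 - 2 = -4)
V(k) = k + k³ (V(k) = k + k*k² = k + k³)
(26 + V(4))/(10 + c(-7)) = (26 + (4 + 4³))/(10 - 4) = (26 + (4 + 64))/6 = (26 + 68)*(⅙) = 94*(⅙) = 47/3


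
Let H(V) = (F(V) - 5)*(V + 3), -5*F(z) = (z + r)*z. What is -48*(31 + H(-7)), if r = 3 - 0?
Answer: -17616/5 ≈ -3523.2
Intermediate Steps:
r = 3 (r = 3 - 1*0 = 3 + 0 = 3)
F(z) = -z*(3 + z)/5 (F(z) = -(z + 3)*z/5 = -(3 + z)*z/5 = -z*(3 + z)/5)
H(V) = (-5 - V*(3 + V)/5)*(3 + V) (H(V) = (-V*(3 + V)/5 - 5)*(V + 3) = (-5 - V*(3 + V)/5)*(3 + V))
-48*(31 + H(-7)) = -48*(31 + (-15 - 34/5*(-7) - 6/5*(-7)² - ⅕*(-7)³)) = -48*(31 + (-15 + 238/5 - 6/5*49 - ⅕*(-343))) = -48*(31 + (-15 + 238/5 - 294/5 + 343/5)) = -48*(31 + 212/5) = -48*367/5 = -17616/5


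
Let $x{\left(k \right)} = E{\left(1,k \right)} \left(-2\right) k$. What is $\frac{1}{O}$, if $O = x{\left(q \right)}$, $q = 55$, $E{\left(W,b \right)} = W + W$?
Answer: $- \frac{1}{220} \approx -0.0045455$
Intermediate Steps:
$E{\left(W,b \right)} = 2 W$
$x{\left(k \right)} = - 4 k$ ($x{\left(k \right)} = 2 \cdot 1 \left(-2\right) k = 2 \left(-2\right) k = - 4 k$)
$O = -220$ ($O = \left(-4\right) 55 = -220$)
$\frac{1}{O} = \frac{1}{-220} = - \frac{1}{220}$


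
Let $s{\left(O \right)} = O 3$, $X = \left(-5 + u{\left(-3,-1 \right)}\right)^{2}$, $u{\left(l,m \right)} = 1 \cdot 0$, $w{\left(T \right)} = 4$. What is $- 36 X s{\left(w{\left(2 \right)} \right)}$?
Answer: $-10800$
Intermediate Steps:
$u{\left(l,m \right)} = 0$
$X = 25$ ($X = \left(-5 + 0\right)^{2} = \left(-5\right)^{2} = 25$)
$s{\left(O \right)} = 3 O$
$- 36 X s{\left(w{\left(2 \right)} \right)} = \left(-36\right) 25 \cdot 3 \cdot 4 = \left(-900\right) 12 = -10800$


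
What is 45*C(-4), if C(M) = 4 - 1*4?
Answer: 0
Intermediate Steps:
C(M) = 0 (C(M) = 4 - 4 = 0)
45*C(-4) = 45*0 = 0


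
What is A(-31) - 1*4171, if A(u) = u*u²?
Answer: -33962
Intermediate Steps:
A(u) = u³
A(-31) - 1*4171 = (-31)³ - 1*4171 = -29791 - 4171 = -33962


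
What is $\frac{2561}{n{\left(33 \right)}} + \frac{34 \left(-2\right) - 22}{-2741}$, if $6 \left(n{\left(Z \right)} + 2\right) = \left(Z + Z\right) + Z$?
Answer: $\frac{14042012}{79489} \approx 176.65$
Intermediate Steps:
$n{\left(Z \right)} = -2 + \frac{Z}{2}$ ($n{\left(Z \right)} = -2 + \frac{\left(Z + Z\right) + Z}{6} = -2 + \frac{2 Z + Z}{6} = -2 + \frac{3 Z}{6} = -2 + \frac{Z}{2}$)
$\frac{2561}{n{\left(33 \right)}} + \frac{34 \left(-2\right) - 22}{-2741} = \frac{2561}{-2 + \frac{1}{2} \cdot 33} + \frac{34 \left(-2\right) - 22}{-2741} = \frac{2561}{-2 + \frac{33}{2}} + \left(-68 - 22\right) \left(- \frac{1}{2741}\right) = \frac{2561}{\frac{29}{2}} - - \frac{90}{2741} = 2561 \cdot \frac{2}{29} + \frac{90}{2741} = \frac{5122}{29} + \frac{90}{2741} = \frac{14042012}{79489}$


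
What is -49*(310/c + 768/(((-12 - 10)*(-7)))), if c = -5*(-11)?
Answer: -5726/11 ≈ -520.54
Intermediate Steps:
c = 55
-49*(310/c + 768/(((-12 - 10)*(-7)))) = -49*(310/55 + 768/(((-12 - 10)*(-7)))) = -49*(310*(1/55) + 768/((-22*(-7)))) = -49*(62/11 + 768/154) = -49*(62/11 + 768*(1/154)) = -49*(62/11 + 384/77) = -49*818/77 = -5726/11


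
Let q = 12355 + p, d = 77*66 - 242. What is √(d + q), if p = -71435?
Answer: 4*I*√3390 ≈ 232.89*I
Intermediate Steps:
d = 4840 (d = 5082 - 242 = 4840)
q = -59080 (q = 12355 - 71435 = -59080)
√(d + q) = √(4840 - 59080) = √(-54240) = 4*I*√3390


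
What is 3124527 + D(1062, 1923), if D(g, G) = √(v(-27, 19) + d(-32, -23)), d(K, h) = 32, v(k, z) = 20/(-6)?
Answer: 3124527 + √258/3 ≈ 3.1245e+6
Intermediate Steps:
v(k, z) = -10/3 (v(k, z) = 20*(-⅙) = -10/3)
D(g, G) = √258/3 (D(g, G) = √(-10/3 + 32) = √(86/3) = √258/3)
3124527 + D(1062, 1923) = 3124527 + √258/3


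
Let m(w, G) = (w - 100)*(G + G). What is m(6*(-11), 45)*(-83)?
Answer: 1240020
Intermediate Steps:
m(w, G) = 2*G*(-100 + w) (m(w, G) = (-100 + w)*(2*G) = 2*G*(-100 + w))
m(6*(-11), 45)*(-83) = (2*45*(-100 + 6*(-11)))*(-83) = (2*45*(-100 - 66))*(-83) = (2*45*(-166))*(-83) = -14940*(-83) = 1240020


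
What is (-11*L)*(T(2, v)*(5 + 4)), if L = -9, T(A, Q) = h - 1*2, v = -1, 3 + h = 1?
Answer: -3564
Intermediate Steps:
h = -2 (h = -3 + 1 = -2)
T(A, Q) = -4 (T(A, Q) = -2 - 1*2 = -2 - 2 = -4)
(-11*L)*(T(2, v)*(5 + 4)) = (-11*(-9))*(-4*(5 + 4)) = 99*(-4*9) = 99*(-36) = -3564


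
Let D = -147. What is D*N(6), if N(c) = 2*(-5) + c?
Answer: 588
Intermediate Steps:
N(c) = -10 + c
D*N(6) = -147*(-10 + 6) = -147*(-4) = 588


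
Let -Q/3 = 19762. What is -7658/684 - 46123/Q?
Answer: -17602669/1689651 ≈ -10.418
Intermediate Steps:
Q = -59286 (Q = -3*19762 = -59286)
-7658/684 - 46123/Q = -7658/684 - 46123/(-59286) = -7658*1/684 - 46123*(-1/59286) = -3829/342 + 46123/59286 = -17602669/1689651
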